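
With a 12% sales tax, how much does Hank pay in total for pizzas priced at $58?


Calculate the tax:
12% of $58 = $6.96
Add tax to price:
$58 + $6.96 = $64.96

$64.96


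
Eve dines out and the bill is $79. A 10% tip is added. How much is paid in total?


Calculate the tip:
10% of $79 = $7.90
Add tip to meal cost:
$79 + $7.90 = $86.90

$86.90


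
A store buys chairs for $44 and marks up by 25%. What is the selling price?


Calculate the markup amount:
25% of $44 = $11
Add to cost:
$44 + $11 = $55

$55


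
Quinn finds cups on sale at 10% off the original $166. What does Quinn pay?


Calculate the discount amount:
10% of $166 = $16.60
Subtract from original:
$166 - $16.60 = $149.40

$149.40


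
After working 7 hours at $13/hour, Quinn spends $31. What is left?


Calculate earnings:
7 x $13 = $91
Subtract spending:
$91 - $31 = $60

$60


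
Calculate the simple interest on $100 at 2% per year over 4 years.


Use the formula I = P x R x T / 100
P x R x T = 100 x 2 x 4 = 800
I = 800 / 100 = $8

$8


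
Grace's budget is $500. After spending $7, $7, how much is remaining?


Add up expenses:
$7 + $7 = $14
Subtract from budget:
$500 - $14 = $486

$486


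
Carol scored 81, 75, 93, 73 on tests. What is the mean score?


Add the scores:
81 + 75 + 93 + 73 = 322
Divide by the number of tests:
322 / 4 = 80.5

80.5


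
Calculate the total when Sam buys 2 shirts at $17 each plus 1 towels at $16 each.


Cost of shirts:
2 x $17 = $34
Cost of towels:
1 x $16 = $16
Add both:
$34 + $16 = $50

$50


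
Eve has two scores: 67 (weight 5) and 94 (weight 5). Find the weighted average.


Weighted sum:
5 x 67 + 5 x 94 = 805
Total weight:
5 + 5 = 10
Weighted average:
805 / 10 = 80.5

80.5


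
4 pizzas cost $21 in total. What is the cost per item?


Total cost: $21
Number of items: 4
Unit price: $21 / 4 = $5.25

$5.25


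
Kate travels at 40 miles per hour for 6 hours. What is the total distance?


Use the formula: distance = speed x time
Speed = 40 mph, Time = 6 hours
40 x 6 = 240 miles

240 miles


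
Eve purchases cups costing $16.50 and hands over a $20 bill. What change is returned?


Start with the amount paid:
$20
Subtract the price:
$20 - $16.50 = $3.50

$3.50


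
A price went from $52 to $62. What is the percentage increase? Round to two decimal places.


Find the absolute change:
|62 - 52| = 10
Divide by original and multiply by 100:
10 / 52 x 100 = 19.2307...% ≈ 19.23%

19.23%


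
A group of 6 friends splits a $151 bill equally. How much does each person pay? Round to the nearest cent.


Total bill: $151
Number of people: 6
Each pays: $151 / 6 = $25.1666... ≈ $25.17

$25.17


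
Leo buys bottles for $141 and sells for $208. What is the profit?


Selling price = $208
Cost price = $141
Profit = selling price - cost price:
Profit = $208 - $141 = $67

$67


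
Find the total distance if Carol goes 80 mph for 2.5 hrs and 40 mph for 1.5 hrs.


Leg 1 distance:
80 x 2.5 = 200 miles
Leg 2 distance:
40 x 1.5 = 60 miles
Total distance:
200 + 60 = 260 miles

260 miles


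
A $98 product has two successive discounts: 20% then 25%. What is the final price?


First discount:
20% of $98 = $19.60
Price after first discount:
$98 - $19.60 = $78.40
Second discount:
25% of $78.40 = $19.60
Final price:
$78.40 - $19.60 = $58.80

$58.80


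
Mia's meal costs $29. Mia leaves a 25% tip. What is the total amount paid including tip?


Calculate the tip:
25% of $29 = $7.25
Add tip to meal cost:
$29 + $7.25 = $36.25

$36.25


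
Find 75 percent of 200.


Convert percentage to decimal:
75% = 0.75
Multiply:
200 x 0.75 = 150

150


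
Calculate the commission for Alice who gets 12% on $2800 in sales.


Convert rate to decimal:
12% = 0.12
Multiply by sales:
$2800 x 0.12 = $336

$336


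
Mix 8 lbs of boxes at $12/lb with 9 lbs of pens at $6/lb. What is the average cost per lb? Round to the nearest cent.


Cost of boxes:
8 x $12 = $96
Cost of pens:
9 x $6 = $54
Total cost: $96 + $54 = $150
Total weight: 17 lbs
Average: $150 / 17 = $8.8235... ≈ $8.82/lb

$8.82/lb


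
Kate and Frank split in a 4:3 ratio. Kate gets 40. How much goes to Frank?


Find the multiplier:
40 / 4 = 10
Apply to Frank's share:
3 x 10 = 30

30


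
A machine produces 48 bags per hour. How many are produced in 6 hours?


Production rate: 48 bags per hour
Time: 6 hours
Total: 48 x 6 = 288 bags

288 bags


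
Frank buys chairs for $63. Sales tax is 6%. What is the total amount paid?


Calculate the tax:
6% of $63 = $3.78
Add tax to price:
$63 + $3.78 = $66.78

$66.78


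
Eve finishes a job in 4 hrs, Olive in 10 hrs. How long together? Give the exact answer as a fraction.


Eve's rate: 1/4 of the job per hour
Olive's rate: 1/10 of the job per hour
Combined rate: 1/4 + 1/10 = 7/20 per hour
Time = 1 / (7/20) = 20/7 hours (≈ 2.86 hours)

20/7 hours


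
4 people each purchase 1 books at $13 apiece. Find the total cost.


Cost per person:
1 x $13 = $13
Group total:
4 x $13 = $52

$52


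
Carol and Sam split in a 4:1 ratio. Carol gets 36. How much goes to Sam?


Find the multiplier:
36 / 4 = 9
Apply to Sam's share:
1 x 9 = 9

9


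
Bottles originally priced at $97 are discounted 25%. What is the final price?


Calculate the discount amount:
25% of $97 = $24.25
Subtract from original:
$97 - $24.25 = $72.75

$72.75


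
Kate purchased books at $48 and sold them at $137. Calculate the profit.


Selling price = $137
Cost price = $48
Profit = selling price - cost price:
Profit = $137 - $48 = $89

$89


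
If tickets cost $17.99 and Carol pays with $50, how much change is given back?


Start with the amount paid:
$50
Subtract the price:
$50 - $17.99 = $32.01

$32.01


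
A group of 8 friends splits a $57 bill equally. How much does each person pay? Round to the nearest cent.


Total bill: $57
Number of people: 8
Each pays: $57 / 8 = $7.125 ≈ $7.13

$7.13


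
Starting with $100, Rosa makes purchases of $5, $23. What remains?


Add up expenses:
$5 + $23 = $28
Subtract from budget:
$100 - $28 = $72

$72


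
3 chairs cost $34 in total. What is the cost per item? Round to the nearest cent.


Total cost: $34
Number of items: 3
Unit price: $34 / 3 = $11.3333... ≈ $11.33

$11.33


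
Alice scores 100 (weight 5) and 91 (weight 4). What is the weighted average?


Weighted sum:
5 x 100 + 4 x 91 = 864
Total weight:
5 + 4 = 9
Weighted average:
864 / 9 = 96

96


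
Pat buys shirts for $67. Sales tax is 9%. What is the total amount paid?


Calculate the tax:
9% of $67 = $6.03
Add tax to price:
$67 + $6.03 = $73.03

$73.03


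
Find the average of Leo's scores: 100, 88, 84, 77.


Add the scores:
100 + 88 + 84 + 77 = 349
Divide by the number of tests:
349 / 4 = 87.25

87.25


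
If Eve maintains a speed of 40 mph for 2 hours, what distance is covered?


Use the formula: distance = speed x time
Speed = 40 mph, Time = 2 hours
40 x 2 = 80 miles

80 miles


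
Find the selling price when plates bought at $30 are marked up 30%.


Calculate the markup amount:
30% of $30 = $9
Add to cost:
$30 + $9 = $39

$39


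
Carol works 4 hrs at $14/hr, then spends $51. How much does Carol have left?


Calculate earnings:
4 x $14 = $56
Subtract spending:
$56 - $51 = $5

$5


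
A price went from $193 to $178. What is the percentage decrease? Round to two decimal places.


Find the absolute change:
|178 - 193| = 15
Divide by original and multiply by 100:
15 / 193 x 100 = 7.7720...% ≈ 7.77%

7.77%


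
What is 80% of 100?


Convert percentage to decimal:
80% = 0.8
Multiply:
100 x 0.8 = 80

80


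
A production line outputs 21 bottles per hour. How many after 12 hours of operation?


Production rate: 21 bottles per hour
Time: 12 hours
Total: 21 x 12 = 252 bottles

252 bottles


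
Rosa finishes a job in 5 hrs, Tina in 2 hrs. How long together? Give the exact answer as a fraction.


Rosa's rate: 1/5 of the job per hour
Tina's rate: 1/2 of the job per hour
Combined rate: 1/5 + 1/2 = 7/10 per hour
Time = 1 / (7/10) = 10/7 hours (≈ 1.43 hours)

10/7 hours


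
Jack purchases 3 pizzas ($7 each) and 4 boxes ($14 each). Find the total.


Cost of pizzas:
3 x $7 = $21
Cost of boxes:
4 x $14 = $56
Add both:
$21 + $56 = $77

$77


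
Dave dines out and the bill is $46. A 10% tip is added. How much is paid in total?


Calculate the tip:
10% of $46 = $4.60
Add tip to meal cost:
$46 + $4.60 = $50.60

$50.60


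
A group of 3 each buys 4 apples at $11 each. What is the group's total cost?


Cost per person:
4 x $11 = $44
Group total:
3 x $44 = $132

$132


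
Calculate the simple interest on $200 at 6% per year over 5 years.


Use the formula I = P x R x T / 100
P x R x T = 200 x 6 x 5 = 6000
I = 6000 / 100 = $60

$60


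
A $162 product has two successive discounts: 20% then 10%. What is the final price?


First discount:
20% of $162 = $32.40
Price after first discount:
$162 - $32.40 = $129.60
Second discount:
10% of $129.60 = $12.96
Final price:
$129.60 - $12.96 = $116.64

$116.64


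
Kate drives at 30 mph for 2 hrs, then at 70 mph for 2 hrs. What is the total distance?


Leg 1 distance:
30 x 2 = 60 miles
Leg 2 distance:
70 x 2 = 140 miles
Total distance:
60 + 140 = 200 miles

200 miles


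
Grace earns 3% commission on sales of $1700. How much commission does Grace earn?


Convert rate to decimal:
3% = 0.03
Multiply by sales:
$1700 x 0.03 = $51

$51


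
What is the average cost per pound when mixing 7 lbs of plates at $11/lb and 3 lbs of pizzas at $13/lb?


Cost of plates:
7 x $11 = $77
Cost of pizzas:
3 x $13 = $39
Total cost: $77 + $39 = $116
Total weight: 10 lbs
Average: $116 / 10 = $11.60/lb

$11.60/lb


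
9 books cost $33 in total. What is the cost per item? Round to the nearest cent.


Total cost: $33
Number of items: 9
Unit price: $33 / 9 = $3.6666... ≈ $3.67

$3.67


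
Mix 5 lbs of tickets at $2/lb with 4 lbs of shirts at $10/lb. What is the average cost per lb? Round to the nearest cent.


Cost of tickets:
5 x $2 = $10
Cost of shirts:
4 x $10 = $40
Total cost: $10 + $40 = $50
Total weight: 9 lbs
Average: $50 / 9 = $5.5555... ≈ $5.56/lb

$5.56/lb


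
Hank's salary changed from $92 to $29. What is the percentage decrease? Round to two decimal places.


Find the absolute change:
|29 - 92| = 63
Divide by original and multiply by 100:
63 / 92 x 100 = 68.4782...% ≈ 68.48%

68.48%


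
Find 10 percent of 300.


Convert percentage to decimal:
10% = 0.1
Multiply:
300 x 0.1 = 30

30


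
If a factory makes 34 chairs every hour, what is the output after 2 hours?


Production rate: 34 chairs per hour
Time: 2 hours
Total: 34 x 2 = 68 chairs

68 chairs


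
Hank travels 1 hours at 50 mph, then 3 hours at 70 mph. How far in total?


Leg 1 distance:
50 x 1 = 50 miles
Leg 2 distance:
70 x 3 = 210 miles
Total distance:
50 + 210 = 260 miles

260 miles


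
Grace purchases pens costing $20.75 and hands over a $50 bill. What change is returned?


Start with the amount paid:
$50
Subtract the price:
$50 - $20.75 = $29.25

$29.25


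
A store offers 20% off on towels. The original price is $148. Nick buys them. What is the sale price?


Calculate the discount amount:
20% of $148 = $29.60
Subtract from original:
$148 - $29.60 = $118.40

$118.40


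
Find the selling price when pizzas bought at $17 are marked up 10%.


Calculate the markup amount:
10% of $17 = $1.70
Add to cost:
$17 + $1.70 = $18.70

$18.70


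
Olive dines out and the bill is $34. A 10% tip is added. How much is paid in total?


Calculate the tip:
10% of $34 = $3.40
Add tip to meal cost:
$34 + $3.40 = $37.40

$37.40


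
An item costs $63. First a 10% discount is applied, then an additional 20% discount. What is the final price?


First discount:
10% of $63 = $6.30
Price after first discount:
$63 - $6.30 = $56.70
Second discount:
20% of $56.70 = $11.34
Final price:
$56.70 - $11.34 = $45.36

$45.36


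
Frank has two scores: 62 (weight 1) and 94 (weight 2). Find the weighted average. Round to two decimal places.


Weighted sum:
1 x 62 + 2 x 94 = 250
Total weight:
1 + 2 = 3
Weighted average:
250 / 3 = 83.3333... ≈ 83.33

83.33


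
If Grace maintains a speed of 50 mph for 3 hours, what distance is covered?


Use the formula: distance = speed x time
Speed = 50 mph, Time = 3 hours
50 x 3 = 150 miles

150 miles


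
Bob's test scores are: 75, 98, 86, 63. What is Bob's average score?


Add the scores:
75 + 98 + 86 + 63 = 322
Divide by the number of tests:
322 / 4 = 80.5

80.5


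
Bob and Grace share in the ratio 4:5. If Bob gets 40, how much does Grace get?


Find the multiplier:
40 / 4 = 10
Apply to Grace's share:
5 x 10 = 50

50


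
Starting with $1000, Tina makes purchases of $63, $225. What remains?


Add up expenses:
$63 + $225 = $288
Subtract from budget:
$1000 - $288 = $712

$712


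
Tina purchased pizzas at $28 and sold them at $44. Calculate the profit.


Selling price = $44
Cost price = $28
Profit = selling price - cost price:
Profit = $44 - $28 = $16

$16


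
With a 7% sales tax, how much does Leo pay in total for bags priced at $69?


Calculate the tax:
7% of $69 = $4.83
Add tax to price:
$69 + $4.83 = $73.83

$73.83


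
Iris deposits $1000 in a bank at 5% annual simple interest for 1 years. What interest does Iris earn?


Use the formula I = P x R x T / 100
P x R x T = 1000 x 5 x 1 = 5000
I = 5000 / 100 = $50

$50


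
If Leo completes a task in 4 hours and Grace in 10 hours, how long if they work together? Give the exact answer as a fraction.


Leo's rate: 1/4 of the job per hour
Grace's rate: 1/10 of the job per hour
Combined rate: 1/4 + 1/10 = 7/20 per hour
Time = 1 / (7/20) = 20/7 hours (≈ 2.86 hours)

20/7 hours


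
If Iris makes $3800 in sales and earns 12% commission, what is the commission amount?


Convert rate to decimal:
12% = 0.12
Multiply by sales:
$3800 x 0.12 = $456

$456


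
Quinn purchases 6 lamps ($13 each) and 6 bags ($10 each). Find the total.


Cost of lamps:
6 x $13 = $78
Cost of bags:
6 x $10 = $60
Add both:
$78 + $60 = $138

$138


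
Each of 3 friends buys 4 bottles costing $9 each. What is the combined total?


Cost per person:
4 x $9 = $36
Group total:
3 x $36 = $108

$108


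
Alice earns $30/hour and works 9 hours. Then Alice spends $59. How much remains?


Calculate earnings:
9 x $30 = $270
Subtract spending:
$270 - $59 = $211

$211


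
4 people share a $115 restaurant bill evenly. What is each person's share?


Total bill: $115
Number of people: 4
Each pays: $115 / 4 = $28.75

$28.75


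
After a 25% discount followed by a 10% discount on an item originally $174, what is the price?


First discount:
25% of $174 = $43.50
Price after first discount:
$174 - $43.50 = $130.50
Second discount:
10% of $130.50 = $13.05
Final price:
$130.50 - $13.05 = $117.45

$117.45


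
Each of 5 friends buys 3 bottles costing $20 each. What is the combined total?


Cost per person:
3 x $20 = $60
Group total:
5 x $60 = $300

$300


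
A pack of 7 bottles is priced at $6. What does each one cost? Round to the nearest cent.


Total cost: $6
Number of items: 7
Unit price: $6 / 7 = $0.8571... ≈ $0.86

$0.86


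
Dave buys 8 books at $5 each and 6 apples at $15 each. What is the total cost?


Cost of books:
8 x $5 = $40
Cost of apples:
6 x $15 = $90
Add both:
$40 + $90 = $130

$130


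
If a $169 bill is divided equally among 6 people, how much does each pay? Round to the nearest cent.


Total bill: $169
Number of people: 6
Each pays: $169 / 6 = $28.1666... ≈ $28.17

$28.17


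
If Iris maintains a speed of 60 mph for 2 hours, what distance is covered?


Use the formula: distance = speed x time
Speed = 60 mph, Time = 2 hours
60 x 2 = 120 miles

120 miles


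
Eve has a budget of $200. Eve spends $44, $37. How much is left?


Add up expenses:
$44 + $37 = $81
Subtract from budget:
$200 - $81 = $119

$119


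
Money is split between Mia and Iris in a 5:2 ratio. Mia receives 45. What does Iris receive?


Find the multiplier:
45 / 5 = 9
Apply to Iris's share:
2 x 9 = 18

18


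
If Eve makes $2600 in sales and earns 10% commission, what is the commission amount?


Convert rate to decimal:
10% = 0.1
Multiply by sales:
$2600 x 0.1 = $260

$260


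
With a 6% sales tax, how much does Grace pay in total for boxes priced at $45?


Calculate the tax:
6% of $45 = $2.70
Add tax to price:
$45 + $2.70 = $47.70

$47.70


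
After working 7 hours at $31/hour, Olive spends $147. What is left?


Calculate earnings:
7 x $31 = $217
Subtract spending:
$217 - $147 = $70

$70


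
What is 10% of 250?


Convert percentage to decimal:
10% = 0.1
Multiply:
250 x 0.1 = 25

25


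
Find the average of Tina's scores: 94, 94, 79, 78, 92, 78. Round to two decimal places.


Add the scores:
94 + 94 + 79 + 78 + 92 + 78 = 515
Divide by the number of tests:
515 / 6 = 85.8333... ≈ 85.83

85.83


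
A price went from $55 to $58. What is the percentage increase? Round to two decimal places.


Find the absolute change:
|58 - 55| = 3
Divide by original and multiply by 100:
3 / 55 x 100 = 5.4545...% ≈ 5.45%

5.45%


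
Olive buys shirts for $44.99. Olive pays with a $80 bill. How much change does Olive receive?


Start with the amount paid:
$80
Subtract the price:
$80 - $44.99 = $35.01

$35.01


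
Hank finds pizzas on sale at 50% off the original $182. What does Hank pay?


Calculate the discount amount:
50% of $182 = $91
Subtract from original:
$182 - $91 = $91

$91


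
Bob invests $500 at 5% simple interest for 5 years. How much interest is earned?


Use the formula I = P x R x T / 100
P x R x T = 500 x 5 x 5 = 12500
I = 12500 / 100 = $125

$125


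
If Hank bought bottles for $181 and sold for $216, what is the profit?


Selling price = $216
Cost price = $181
Profit = selling price - cost price:
Profit = $216 - $181 = $35

$35


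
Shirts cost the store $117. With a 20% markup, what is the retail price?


Calculate the markup amount:
20% of $117 = $23.40
Add to cost:
$117 + $23.40 = $140.40

$140.40


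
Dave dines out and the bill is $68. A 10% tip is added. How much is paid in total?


Calculate the tip:
10% of $68 = $6.80
Add tip to meal cost:
$68 + $6.80 = $74.80

$74.80


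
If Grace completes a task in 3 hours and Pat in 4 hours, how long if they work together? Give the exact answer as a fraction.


Grace's rate: 1/3 of the job per hour
Pat's rate: 1/4 of the job per hour
Combined rate: 1/3 + 1/4 = 7/12 per hour
Time = 1 / (7/12) = 12/7 hours (≈ 1.71 hours)

12/7 hours


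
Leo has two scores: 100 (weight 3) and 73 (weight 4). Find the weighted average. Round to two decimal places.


Weighted sum:
3 x 100 + 4 x 73 = 592
Total weight:
3 + 4 = 7
Weighted average:
592 / 7 = 84.5714... ≈ 84.57

84.57


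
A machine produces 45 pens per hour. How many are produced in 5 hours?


Production rate: 45 pens per hour
Time: 5 hours
Total: 45 x 5 = 225 pens

225 pens


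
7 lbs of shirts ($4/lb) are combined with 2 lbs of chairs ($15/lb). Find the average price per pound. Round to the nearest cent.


Cost of shirts:
7 x $4 = $28
Cost of chairs:
2 x $15 = $30
Total cost: $28 + $30 = $58
Total weight: 9 lbs
Average: $58 / 9 = $6.4444... ≈ $6.44/lb

$6.44/lb


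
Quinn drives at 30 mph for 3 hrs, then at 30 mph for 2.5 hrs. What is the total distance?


Leg 1 distance:
30 x 3 = 90 miles
Leg 2 distance:
30 x 2.5 = 75 miles
Total distance:
90 + 75 = 165 miles

165 miles


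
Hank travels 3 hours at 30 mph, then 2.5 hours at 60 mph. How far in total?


Leg 1 distance:
30 x 3 = 90 miles
Leg 2 distance:
60 x 2.5 = 150 miles
Total distance:
90 + 150 = 240 miles

240 miles


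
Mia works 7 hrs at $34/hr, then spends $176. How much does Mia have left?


Calculate earnings:
7 x $34 = $238
Subtract spending:
$238 - $176 = $62

$62


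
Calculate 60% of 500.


Convert percentage to decimal:
60% = 0.6
Multiply:
500 x 0.6 = 300

300


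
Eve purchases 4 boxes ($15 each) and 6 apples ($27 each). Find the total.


Cost of boxes:
4 x $15 = $60
Cost of apples:
6 x $27 = $162
Add both:
$60 + $162 = $222

$222


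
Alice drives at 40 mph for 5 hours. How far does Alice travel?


Use the formula: distance = speed x time
Speed = 40 mph, Time = 5 hours
40 x 5 = 200 miles

200 miles


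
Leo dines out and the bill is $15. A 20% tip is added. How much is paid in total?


Calculate the tip:
20% of $15 = $3
Add tip to meal cost:
$15 + $3 = $18

$18


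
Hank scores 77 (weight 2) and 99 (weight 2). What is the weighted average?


Weighted sum:
2 x 77 + 2 x 99 = 352
Total weight:
2 + 2 = 4
Weighted average:
352 / 4 = 88

88


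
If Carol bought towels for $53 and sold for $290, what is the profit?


Selling price = $290
Cost price = $53
Profit = selling price - cost price:
Profit = $290 - $53 = $237

$237


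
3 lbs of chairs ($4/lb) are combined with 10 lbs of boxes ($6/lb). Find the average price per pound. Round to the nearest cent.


Cost of chairs:
3 x $4 = $12
Cost of boxes:
10 x $6 = $60
Total cost: $12 + $60 = $72
Total weight: 13 lbs
Average: $72 / 13 = $5.5384... ≈ $5.54/lb

$5.54/lb


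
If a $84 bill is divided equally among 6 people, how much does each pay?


Total bill: $84
Number of people: 6
Each pays: $84 / 6 = $14

$14


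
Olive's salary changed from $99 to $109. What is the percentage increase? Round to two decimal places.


Find the absolute change:
|109 - 99| = 10
Divide by original and multiply by 100:
10 / 99 x 100 = 10.1010...% ≈ 10.1%

10.1%


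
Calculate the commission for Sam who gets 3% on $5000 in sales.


Convert rate to decimal:
3% = 0.03
Multiply by sales:
$5000 x 0.03 = $150

$150


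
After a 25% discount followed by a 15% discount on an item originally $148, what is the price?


First discount:
25% of $148 = $37
Price after first discount:
$148 - $37 = $111
Second discount:
15% of $111 = $16.65
Final price:
$111 - $16.65 = $94.35

$94.35


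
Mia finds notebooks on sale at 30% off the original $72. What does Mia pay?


Calculate the discount amount:
30% of $72 = $21.60
Subtract from original:
$72 - $21.60 = $50.40

$50.40


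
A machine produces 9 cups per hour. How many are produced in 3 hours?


Production rate: 9 cups per hour
Time: 3 hours
Total: 9 x 3 = 27 cups

27 cups


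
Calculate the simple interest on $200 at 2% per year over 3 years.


Use the formula I = P x R x T / 100
P x R x T = 200 x 2 x 3 = 1200
I = 1200 / 100 = $12

$12


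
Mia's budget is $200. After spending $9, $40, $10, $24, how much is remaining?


Add up expenses:
$9 + $40 + $10 + $24 = $83
Subtract from budget:
$200 - $83 = $117

$117


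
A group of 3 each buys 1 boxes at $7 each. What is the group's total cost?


Cost per person:
1 x $7 = $7
Group total:
3 x $7 = $21

$21


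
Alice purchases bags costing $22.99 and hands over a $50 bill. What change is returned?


Start with the amount paid:
$50
Subtract the price:
$50 - $22.99 = $27.01

$27.01


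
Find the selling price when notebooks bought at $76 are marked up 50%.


Calculate the markup amount:
50% of $76 = $38
Add to cost:
$76 + $38 = $114

$114


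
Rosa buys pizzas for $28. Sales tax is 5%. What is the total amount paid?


Calculate the tax:
5% of $28 = $1.40
Add tax to price:
$28 + $1.40 = $29.40

$29.40


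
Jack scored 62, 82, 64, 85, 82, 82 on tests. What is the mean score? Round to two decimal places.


Add the scores:
62 + 82 + 64 + 85 + 82 + 82 = 457
Divide by the number of tests:
457 / 6 = 76.1666... ≈ 76.17

76.17


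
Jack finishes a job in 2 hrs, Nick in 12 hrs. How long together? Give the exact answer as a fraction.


Jack's rate: 1/2 of the job per hour
Nick's rate: 1/12 of the job per hour
Combined rate: 1/2 + 1/12 = 7/12 per hour
Time = 1 / (7/12) = 12/7 hours (≈ 1.71 hours)

12/7 hours


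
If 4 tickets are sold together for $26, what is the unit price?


Total cost: $26
Number of items: 4
Unit price: $26 / 4 = $6.50

$6.50


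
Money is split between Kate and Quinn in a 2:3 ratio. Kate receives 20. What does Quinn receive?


Find the multiplier:
20 / 2 = 10
Apply to Quinn's share:
3 x 10 = 30

30


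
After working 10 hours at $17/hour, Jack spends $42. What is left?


Calculate earnings:
10 x $17 = $170
Subtract spending:
$170 - $42 = $128

$128


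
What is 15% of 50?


Convert percentage to decimal:
15% = 0.15
Multiply:
50 x 0.15 = 7.5

7.5


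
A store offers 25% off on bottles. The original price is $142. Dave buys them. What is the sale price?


Calculate the discount amount:
25% of $142 = $35.50
Subtract from original:
$142 - $35.50 = $106.50

$106.50


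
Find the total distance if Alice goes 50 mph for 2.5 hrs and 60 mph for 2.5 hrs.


Leg 1 distance:
50 x 2.5 = 125 miles
Leg 2 distance:
60 x 2.5 = 150 miles
Total distance:
125 + 150 = 275 miles

275 miles


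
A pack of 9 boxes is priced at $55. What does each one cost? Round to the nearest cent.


Total cost: $55
Number of items: 9
Unit price: $55 / 9 = $6.1111... ≈ $6.11

$6.11


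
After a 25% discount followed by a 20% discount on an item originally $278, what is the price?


First discount:
25% of $278 = $69.50
Price after first discount:
$278 - $69.50 = $208.50
Second discount:
20% of $208.50 = $41.70
Final price:
$208.50 - $41.70 = $166.80

$166.80


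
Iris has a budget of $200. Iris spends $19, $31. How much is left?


Add up expenses:
$19 + $31 = $50
Subtract from budget:
$200 - $50 = $150

$150


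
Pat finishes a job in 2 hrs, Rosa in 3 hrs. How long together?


Pat's rate: 1/2 of the job per hour
Rosa's rate: 1/3 of the job per hour
Combined rate: 1/2 + 1/3 = 5/6 per hour
Time = 1 / (5/6) = 6/5 = 1.2 hours

1.2 hours


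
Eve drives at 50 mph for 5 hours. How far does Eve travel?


Use the formula: distance = speed x time
Speed = 50 mph, Time = 5 hours
50 x 5 = 250 miles

250 miles


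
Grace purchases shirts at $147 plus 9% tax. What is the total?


Calculate the tax:
9% of $147 = $13.23
Add tax to price:
$147 + $13.23 = $160.23

$160.23


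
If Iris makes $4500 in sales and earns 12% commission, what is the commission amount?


Convert rate to decimal:
12% = 0.12
Multiply by sales:
$4500 x 0.12 = $540

$540


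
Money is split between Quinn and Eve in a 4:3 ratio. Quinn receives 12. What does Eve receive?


Find the multiplier:
12 / 4 = 3
Apply to Eve's share:
3 x 3 = 9

9


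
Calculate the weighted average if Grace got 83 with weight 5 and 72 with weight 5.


Weighted sum:
5 x 83 + 5 x 72 = 775
Total weight:
5 + 5 = 10
Weighted average:
775 / 10 = 77.5

77.5


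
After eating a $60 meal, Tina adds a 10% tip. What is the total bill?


Calculate the tip:
10% of $60 = $6
Add tip to meal cost:
$60 + $6 = $66

$66


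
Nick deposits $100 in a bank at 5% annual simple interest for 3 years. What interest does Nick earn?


Use the formula I = P x R x T / 100
P x R x T = 100 x 5 x 3 = 1500
I = 1500 / 100 = $15

$15


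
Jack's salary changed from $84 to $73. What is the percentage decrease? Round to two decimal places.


Find the absolute change:
|73 - 84| = 11
Divide by original and multiply by 100:
11 / 84 x 100 = 13.0952...% ≈ 13.1%

13.1%


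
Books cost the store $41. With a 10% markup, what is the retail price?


Calculate the markup amount:
10% of $41 = $4.10
Add to cost:
$41 + $4.10 = $45.10

$45.10


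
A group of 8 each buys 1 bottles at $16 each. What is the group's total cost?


Cost per person:
1 x $16 = $16
Group total:
8 x $16 = $128

$128


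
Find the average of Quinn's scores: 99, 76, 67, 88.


Add the scores:
99 + 76 + 67 + 88 = 330
Divide by the number of tests:
330 / 4 = 82.5

82.5


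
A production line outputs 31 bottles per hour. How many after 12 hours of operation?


Production rate: 31 bottles per hour
Time: 12 hours
Total: 31 x 12 = 372 bottles

372 bottles


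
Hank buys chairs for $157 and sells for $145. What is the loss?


Selling price = $145
Cost price = $157
Loss = cost price - selling price:
Loss = $157 - $145 = $12

$12


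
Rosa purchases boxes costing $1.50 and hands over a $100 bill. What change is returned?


Start with the amount paid:
$100
Subtract the price:
$100 - $1.50 = $98.50

$98.50


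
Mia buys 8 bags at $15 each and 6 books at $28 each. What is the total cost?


Cost of bags:
8 x $15 = $120
Cost of books:
6 x $28 = $168
Add both:
$120 + $168 = $288

$288


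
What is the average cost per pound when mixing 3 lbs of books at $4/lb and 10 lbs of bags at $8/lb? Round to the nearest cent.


Cost of books:
3 x $4 = $12
Cost of bags:
10 x $8 = $80
Total cost: $12 + $80 = $92
Total weight: 13 lbs
Average: $92 / 13 = $7.0769... ≈ $7.08/lb

$7.08/lb


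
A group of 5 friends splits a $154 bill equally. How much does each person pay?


Total bill: $154
Number of people: 5
Each pays: $154 / 5 = $30.80

$30.80


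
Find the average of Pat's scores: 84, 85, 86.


Add the scores:
84 + 85 + 86 = 255
Divide by the number of tests:
255 / 3 = 85

85


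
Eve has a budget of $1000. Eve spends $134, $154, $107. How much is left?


Add up expenses:
$134 + $154 + $107 = $395
Subtract from budget:
$1000 - $395 = $605

$605


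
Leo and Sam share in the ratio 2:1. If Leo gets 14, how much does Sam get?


Find the multiplier:
14 / 2 = 7
Apply to Sam's share:
1 x 7 = 7

7


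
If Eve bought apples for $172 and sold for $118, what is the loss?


Selling price = $118
Cost price = $172
Loss = cost price - selling price:
Loss = $172 - $118 = $54

$54


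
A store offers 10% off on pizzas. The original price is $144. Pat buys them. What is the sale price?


Calculate the discount amount:
10% of $144 = $14.40
Subtract from original:
$144 - $14.40 = $129.60

$129.60


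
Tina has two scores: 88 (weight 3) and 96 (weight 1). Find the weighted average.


Weighted sum:
3 x 88 + 1 x 96 = 360
Total weight:
3 + 1 = 4
Weighted average:
360 / 4 = 90

90


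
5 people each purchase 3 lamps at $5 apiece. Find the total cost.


Cost per person:
3 x $5 = $15
Group total:
5 x $15 = $75

$75


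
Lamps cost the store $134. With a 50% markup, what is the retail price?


Calculate the markup amount:
50% of $134 = $67
Add to cost:
$134 + $67 = $201

$201


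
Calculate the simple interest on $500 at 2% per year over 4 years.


Use the formula I = P x R x T / 100
P x R x T = 500 x 2 x 4 = 4000
I = 4000 / 100 = $40

$40


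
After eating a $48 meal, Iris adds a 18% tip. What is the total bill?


Calculate the tip:
18% of $48 = $8.64
Add tip to meal cost:
$48 + $8.64 = $56.64

$56.64


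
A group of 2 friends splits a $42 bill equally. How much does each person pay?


Total bill: $42
Number of people: 2
Each pays: $42 / 2 = $21

$21


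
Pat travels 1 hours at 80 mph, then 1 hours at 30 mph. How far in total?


Leg 1 distance:
80 x 1 = 80 miles
Leg 2 distance:
30 x 1 = 30 miles
Total distance:
80 + 30 = 110 miles

110 miles


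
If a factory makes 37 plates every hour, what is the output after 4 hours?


Production rate: 37 plates per hour
Time: 4 hours
Total: 37 x 4 = 148 plates

148 plates


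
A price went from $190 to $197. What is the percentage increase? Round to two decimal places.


Find the absolute change:
|197 - 190| = 7
Divide by original and multiply by 100:
7 / 190 x 100 = 3.6842...% ≈ 3.68%

3.68%


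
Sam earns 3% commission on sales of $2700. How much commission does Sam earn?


Convert rate to decimal:
3% = 0.03
Multiply by sales:
$2700 x 0.03 = $81

$81


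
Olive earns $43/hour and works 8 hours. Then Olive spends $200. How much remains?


Calculate earnings:
8 x $43 = $344
Subtract spending:
$344 - $200 = $144

$144


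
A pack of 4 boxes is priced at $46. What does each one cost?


Total cost: $46
Number of items: 4
Unit price: $46 / 4 = $11.50

$11.50


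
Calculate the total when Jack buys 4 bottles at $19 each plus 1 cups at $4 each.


Cost of bottles:
4 x $19 = $76
Cost of cups:
1 x $4 = $4
Add both:
$76 + $4 = $80

$80


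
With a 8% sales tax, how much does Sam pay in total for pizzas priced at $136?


Calculate the tax:
8% of $136 = $10.88
Add tax to price:
$136 + $10.88 = $146.88

$146.88


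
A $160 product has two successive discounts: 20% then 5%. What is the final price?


First discount:
20% of $160 = $32
Price after first discount:
$160 - $32 = $128
Second discount:
5% of $128 = $6.40
Final price:
$128 - $6.40 = $121.60

$121.60


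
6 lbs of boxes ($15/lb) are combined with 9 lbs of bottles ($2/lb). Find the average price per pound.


Cost of boxes:
6 x $15 = $90
Cost of bottles:
9 x $2 = $18
Total cost: $90 + $18 = $108
Total weight: 15 lbs
Average: $108 / 15 = $7.20/lb

$7.20/lb


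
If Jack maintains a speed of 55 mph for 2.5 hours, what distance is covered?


Use the formula: distance = speed x time
Speed = 55 mph, Time = 2.5 hours
55 x 2.5 = 137.5 miles

137.5 miles


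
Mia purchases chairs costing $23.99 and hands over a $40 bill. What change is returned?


Start with the amount paid:
$40
Subtract the price:
$40 - $23.99 = $16.01

$16.01


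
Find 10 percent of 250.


Convert percentage to decimal:
10% = 0.1
Multiply:
250 x 0.1 = 25

25


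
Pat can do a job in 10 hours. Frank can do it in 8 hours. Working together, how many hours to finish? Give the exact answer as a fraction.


Pat's rate: 1/10 of the job per hour
Frank's rate: 1/8 of the job per hour
Combined rate: 1/10 + 1/8 = 9/40 per hour
Time = 1 / (9/40) = 40/9 hours (≈ 4.44 hours)

40/9 hours


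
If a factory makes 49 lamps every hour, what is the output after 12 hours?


Production rate: 49 lamps per hour
Time: 12 hours
Total: 49 x 12 = 588 lamps

588 lamps


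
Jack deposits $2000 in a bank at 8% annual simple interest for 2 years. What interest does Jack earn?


Use the formula I = P x R x T / 100
P x R x T = 2000 x 8 x 2 = 32000
I = 32000 / 100 = $320

$320


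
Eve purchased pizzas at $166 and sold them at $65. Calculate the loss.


Selling price = $65
Cost price = $166
Loss = cost price - selling price:
Loss = $166 - $65 = $101

$101


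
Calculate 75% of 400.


Convert percentage to decimal:
75% = 0.75
Multiply:
400 x 0.75 = 300

300


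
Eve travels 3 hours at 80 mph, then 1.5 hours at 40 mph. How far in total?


Leg 1 distance:
80 x 3 = 240 miles
Leg 2 distance:
40 x 1.5 = 60 miles
Total distance:
240 + 60 = 300 miles

300 miles


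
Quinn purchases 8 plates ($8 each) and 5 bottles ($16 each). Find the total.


Cost of plates:
8 x $8 = $64
Cost of bottles:
5 x $16 = $80
Add both:
$64 + $80 = $144

$144


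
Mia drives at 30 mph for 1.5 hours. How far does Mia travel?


Use the formula: distance = speed x time
Speed = 30 mph, Time = 1.5 hours
30 x 1.5 = 45 miles

45 miles


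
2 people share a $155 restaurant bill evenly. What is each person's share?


Total bill: $155
Number of people: 2
Each pays: $155 / 2 = $77.50

$77.50


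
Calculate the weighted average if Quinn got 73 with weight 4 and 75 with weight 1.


Weighted sum:
4 x 73 + 1 x 75 = 367
Total weight:
4 + 1 = 5
Weighted average:
367 / 5 = 73.4

73.4


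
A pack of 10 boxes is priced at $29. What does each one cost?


Total cost: $29
Number of items: 10
Unit price: $29 / 10 = $2.90

$2.90


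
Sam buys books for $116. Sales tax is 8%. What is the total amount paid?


Calculate the tax:
8% of $116 = $9.28
Add tax to price:
$116 + $9.28 = $125.28

$125.28


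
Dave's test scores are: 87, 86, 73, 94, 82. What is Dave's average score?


Add the scores:
87 + 86 + 73 + 94 + 82 = 422
Divide by the number of tests:
422 / 5 = 84.4

84.4


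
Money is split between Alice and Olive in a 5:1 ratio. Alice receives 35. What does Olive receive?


Find the multiplier:
35 / 5 = 7
Apply to Olive's share:
1 x 7 = 7

7


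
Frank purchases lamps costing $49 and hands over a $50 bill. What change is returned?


Start with the amount paid:
$50
Subtract the price:
$50 - $49 = $1

$1


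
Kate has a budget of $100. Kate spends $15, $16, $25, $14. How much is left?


Add up expenses:
$15 + $16 + $25 + $14 = $70
Subtract from budget:
$100 - $70 = $30

$30


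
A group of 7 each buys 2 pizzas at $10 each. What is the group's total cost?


Cost per person:
2 x $10 = $20
Group total:
7 x $20 = $140

$140


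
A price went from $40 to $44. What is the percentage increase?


Find the absolute change:
|44 - 40| = 4
Divide by original and multiply by 100:
4 / 40 x 100 = 10%

10%


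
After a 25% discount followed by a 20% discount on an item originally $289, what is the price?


First discount:
25% of $289 = $72.25
Price after first discount:
$289 - $72.25 = $216.75
Second discount:
20% of $216.75 = $43.35
Final price:
$216.75 - $43.35 = $173.40

$173.40


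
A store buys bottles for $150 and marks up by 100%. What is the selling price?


Calculate the markup amount:
100% of $150 = $150
Add to cost:
$150 + $150 = $300

$300


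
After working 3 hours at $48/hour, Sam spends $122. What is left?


Calculate earnings:
3 x $48 = $144
Subtract spending:
$144 - $122 = $22

$22


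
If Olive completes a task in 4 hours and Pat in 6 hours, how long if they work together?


Olive's rate: 1/4 of the job per hour
Pat's rate: 1/6 of the job per hour
Combined rate: 1/4 + 1/6 = 5/12 per hour
Time = 1 / (5/12) = 12/5 = 2.4 hours

2.4 hours


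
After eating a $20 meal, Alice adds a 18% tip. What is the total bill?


Calculate the tip:
18% of $20 = $3.60
Add tip to meal cost:
$20 + $3.60 = $23.60

$23.60


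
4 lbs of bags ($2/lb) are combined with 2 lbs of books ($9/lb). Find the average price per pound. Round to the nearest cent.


Cost of bags:
4 x $2 = $8
Cost of books:
2 x $9 = $18
Total cost: $8 + $18 = $26
Total weight: 6 lbs
Average: $26 / 6 = $4.3333... ≈ $4.33/lb

$4.33/lb


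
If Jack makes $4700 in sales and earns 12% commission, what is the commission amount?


Convert rate to decimal:
12% = 0.12
Multiply by sales:
$4700 x 0.12 = $564

$564


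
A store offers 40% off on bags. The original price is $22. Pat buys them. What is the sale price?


Calculate the discount amount:
40% of $22 = $8.80
Subtract from original:
$22 - $8.80 = $13.20

$13.20


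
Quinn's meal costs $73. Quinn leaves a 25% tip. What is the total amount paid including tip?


Calculate the tip:
25% of $73 = $18.25
Add tip to meal cost:
$73 + $18.25 = $91.25

$91.25


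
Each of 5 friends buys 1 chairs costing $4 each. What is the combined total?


Cost per person:
1 x $4 = $4
Group total:
5 x $4 = $20

$20


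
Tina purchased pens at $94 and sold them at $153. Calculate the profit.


Selling price = $153
Cost price = $94
Profit = selling price - cost price:
Profit = $153 - $94 = $59

$59


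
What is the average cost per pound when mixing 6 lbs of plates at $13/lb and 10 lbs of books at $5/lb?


Cost of plates:
6 x $13 = $78
Cost of books:
10 x $5 = $50
Total cost: $78 + $50 = $128
Total weight: 16 lbs
Average: $128 / 16 = $8/lb

$8/lb


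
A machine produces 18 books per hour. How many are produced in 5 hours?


Production rate: 18 books per hour
Time: 5 hours
Total: 18 x 5 = 90 books

90 books
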